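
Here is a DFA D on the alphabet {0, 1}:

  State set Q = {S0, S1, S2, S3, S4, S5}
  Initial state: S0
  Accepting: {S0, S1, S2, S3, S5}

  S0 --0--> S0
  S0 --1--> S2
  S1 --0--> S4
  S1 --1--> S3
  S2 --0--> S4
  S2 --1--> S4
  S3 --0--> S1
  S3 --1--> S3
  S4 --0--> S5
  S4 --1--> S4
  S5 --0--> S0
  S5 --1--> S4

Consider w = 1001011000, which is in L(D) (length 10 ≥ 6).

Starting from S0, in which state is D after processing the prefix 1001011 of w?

State sequence: S0 -1-> S2 -0-> S4 -0-> S5 -1-> S4 -0-> S5 -1-> S4 -1-> S4

After reading 7 characters, D is in state S4.

S4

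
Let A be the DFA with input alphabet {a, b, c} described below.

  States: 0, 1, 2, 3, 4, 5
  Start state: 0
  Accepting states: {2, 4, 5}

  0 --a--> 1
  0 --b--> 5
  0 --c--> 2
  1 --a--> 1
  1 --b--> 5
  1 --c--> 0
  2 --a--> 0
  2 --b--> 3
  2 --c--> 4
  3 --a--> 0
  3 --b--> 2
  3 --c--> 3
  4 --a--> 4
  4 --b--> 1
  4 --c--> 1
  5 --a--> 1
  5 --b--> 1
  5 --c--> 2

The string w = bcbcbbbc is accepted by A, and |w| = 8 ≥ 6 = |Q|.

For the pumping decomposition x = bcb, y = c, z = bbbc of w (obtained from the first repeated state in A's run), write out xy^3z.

xy^3z = bcb·c·c·c·bbbc = bcbcccbbbc.
Reading y = c takes A from 3 back to 3, so after x·y·y·y the machine is still in 3, and z then leads to the accepting state 4. Hence bcbcccbbbc ∈ L(A).

bcbcccbbbc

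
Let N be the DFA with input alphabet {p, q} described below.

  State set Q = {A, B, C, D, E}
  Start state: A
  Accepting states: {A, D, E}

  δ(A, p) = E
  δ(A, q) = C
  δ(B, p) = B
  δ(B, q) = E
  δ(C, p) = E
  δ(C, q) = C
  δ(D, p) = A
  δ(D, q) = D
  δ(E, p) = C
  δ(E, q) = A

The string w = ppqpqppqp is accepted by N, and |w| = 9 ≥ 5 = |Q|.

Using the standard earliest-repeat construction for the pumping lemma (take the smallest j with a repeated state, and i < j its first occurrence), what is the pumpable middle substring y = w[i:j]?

q

State sequence: A -p-> E -p-> C -q-> C -p-> E -q-> A -p-> E -p-> C -q-> C -p-> E
First repeat at step 3: C was already visited.

So i = 2, j = 3, giving x = w[0:2] = pp, y = w[2:3] = q, z = w[3:9] = pqppqp.
Check: |xy| = 3 ≤ 5 and |y| = 1 ≥ 1. Reading y takes N from C back to C, so every xyⁱz is accepted.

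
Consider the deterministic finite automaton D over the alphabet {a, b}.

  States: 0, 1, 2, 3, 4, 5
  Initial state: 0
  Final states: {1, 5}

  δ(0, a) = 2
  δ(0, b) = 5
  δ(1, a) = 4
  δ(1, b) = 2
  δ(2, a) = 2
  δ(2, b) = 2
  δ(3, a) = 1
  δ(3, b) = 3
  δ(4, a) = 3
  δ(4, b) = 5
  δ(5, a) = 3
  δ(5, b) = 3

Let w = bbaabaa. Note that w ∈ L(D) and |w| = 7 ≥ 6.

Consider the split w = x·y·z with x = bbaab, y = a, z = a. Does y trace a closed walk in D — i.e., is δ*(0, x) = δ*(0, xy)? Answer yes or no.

no

Run of D on the first 6 characters of w = b b a a b a:
  step 0: 0  (start)
  step 1: 5  (read b: 0→5)
  step 2: 3  (read b: 5→3)
  step 3: 1  (read a: 3→1)
  step 4: 4  (read a: 1→4)
  step 5: 5  (read b: 4→5)
  step 6: 3  (read a: 5→3)

After x (step 5): 5. After xy (step 6): 3.
They differ (5 ≠ 3), so y is not a cycle from the state after x; this split is not the one the pumping-lemma construction produces, and pumping y need not keep the string in L(D).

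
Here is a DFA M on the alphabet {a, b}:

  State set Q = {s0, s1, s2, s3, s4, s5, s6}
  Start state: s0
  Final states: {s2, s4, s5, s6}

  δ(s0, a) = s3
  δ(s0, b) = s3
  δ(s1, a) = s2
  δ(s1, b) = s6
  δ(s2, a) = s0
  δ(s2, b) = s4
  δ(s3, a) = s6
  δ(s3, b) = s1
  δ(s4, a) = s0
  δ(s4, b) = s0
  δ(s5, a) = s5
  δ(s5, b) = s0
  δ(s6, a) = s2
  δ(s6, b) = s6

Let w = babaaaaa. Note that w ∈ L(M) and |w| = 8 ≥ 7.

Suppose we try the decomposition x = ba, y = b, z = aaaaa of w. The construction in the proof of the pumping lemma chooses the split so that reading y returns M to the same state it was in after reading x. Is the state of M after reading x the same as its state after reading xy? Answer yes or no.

Run of M on the first 3 characters of w = b a b:
  step 0: s0  (start)
  step 1: s3  (read b: s0→s3)
  step 2: s6  (read a: s3→s6)
  step 3: s6  (read b: s6→s6)

After x (step 2): s6. After xy (step 3): s6.
They match, so y = b drives M around a cycle from s6 back to itself; pumping y any number of times keeps M in s6 before reading z, and xyⁱz ∈ L(M) for every i ≥ 0.

yes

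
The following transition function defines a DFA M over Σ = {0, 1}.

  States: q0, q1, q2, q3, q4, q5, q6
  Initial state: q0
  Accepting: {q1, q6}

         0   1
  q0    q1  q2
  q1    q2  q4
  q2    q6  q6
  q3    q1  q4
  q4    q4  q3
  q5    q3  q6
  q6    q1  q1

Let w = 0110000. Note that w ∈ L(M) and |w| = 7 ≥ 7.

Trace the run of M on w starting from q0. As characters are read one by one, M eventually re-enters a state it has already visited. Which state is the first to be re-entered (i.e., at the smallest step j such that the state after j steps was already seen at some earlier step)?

Run of M on w = 0 1 1 0 0 0 0:
  step 0: q0  (start)
  step 1: q1  (read 0: q0→q1)
  step 2: q4  (read 1: q1→q4)
  step 3: q3  (read 1: q4→q3)
  step 4: q1  (read 0: q3→q1)   ← first repeat (q1 seen earlier)
  step 5: q2  (read 0: q1→q2)
  step 6: q6  (read 0: q2→q6)
  step 7: q1  (read 0: q6→q1)

The earliest repeat is at step j = 4: M is in q1, which it already visited at step i = 1.
The DFA has 7 states, so the proof of the pumping lemma guarantees a repeated state among the first 7+1 visited; the segment between the two visits is the pumpable y.

q1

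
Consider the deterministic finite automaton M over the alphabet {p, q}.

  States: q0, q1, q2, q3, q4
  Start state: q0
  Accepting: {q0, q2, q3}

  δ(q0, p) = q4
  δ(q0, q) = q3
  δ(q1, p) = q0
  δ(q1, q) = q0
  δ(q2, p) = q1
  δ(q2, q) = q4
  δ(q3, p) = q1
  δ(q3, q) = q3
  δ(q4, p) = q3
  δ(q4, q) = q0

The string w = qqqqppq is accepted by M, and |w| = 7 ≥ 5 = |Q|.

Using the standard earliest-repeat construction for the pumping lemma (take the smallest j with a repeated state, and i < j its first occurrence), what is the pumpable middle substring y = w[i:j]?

Run of M on w = q q q q p p q:
  step 0: q0  (start)
  step 1: q3  (read q: q0→q3)
  step 2: q3  (read q: q3→q3)   ← first repeat (q3 seen earlier)
  step 3: q3  (read q: q3→q3)
  step 4: q3  (read q: q3→q3)
  step 5: q1  (read p: q3→q1)
  step 6: q0  (read p: q1→q0)
  step 7: q3  (read q: q0→q3)

So i = 1, j = 2, giving x = w[0:1] = q, y = w[1:2] = q, z = w[2:7] = qqppq.
Check: |xy| = 2 ≤ 5 and |y| = 1 ≥ 1. Reading y takes M from q3 back to q3, so every xyⁱz is accepted.

q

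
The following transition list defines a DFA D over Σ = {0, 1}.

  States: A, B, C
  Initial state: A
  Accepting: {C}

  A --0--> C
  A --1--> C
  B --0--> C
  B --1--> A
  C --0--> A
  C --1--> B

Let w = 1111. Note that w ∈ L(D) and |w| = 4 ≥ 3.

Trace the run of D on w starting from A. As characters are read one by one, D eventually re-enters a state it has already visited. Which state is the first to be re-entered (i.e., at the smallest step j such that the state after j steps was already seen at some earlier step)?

A

State sequence: A -1-> C -1-> B -1-> A -1-> C
First repeat at step 3: A was already visited.

The earliest repeat is at step j = 3: D is in A, which it already visited at step i = 0.
With |Q| = 3, pigeonhole forces a state repeat no later than step 3; the substring read between the first and second visits to that state can be pumped.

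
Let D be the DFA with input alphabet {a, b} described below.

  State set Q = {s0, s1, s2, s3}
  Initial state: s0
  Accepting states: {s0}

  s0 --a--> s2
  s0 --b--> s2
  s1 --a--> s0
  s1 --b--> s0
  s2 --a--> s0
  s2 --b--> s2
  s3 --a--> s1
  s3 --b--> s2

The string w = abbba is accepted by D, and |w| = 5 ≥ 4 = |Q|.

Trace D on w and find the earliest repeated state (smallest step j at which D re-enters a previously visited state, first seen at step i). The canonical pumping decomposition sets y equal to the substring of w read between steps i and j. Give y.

b

State sequence: s0 -a-> s2 -b-> s2 -b-> s2 -b-> s2 -a-> s0
First repeat at step 2: s2 was already visited.

So i = 1, j = 2, giving x = w[0:1] = a, y = w[1:2] = b, z = w[2:5] = bba.
Check: |xy| = 2 ≤ 4 and |y| = 1 ≥ 1. Reading y takes D from s2 back to s2, so every xyⁱz is accepted.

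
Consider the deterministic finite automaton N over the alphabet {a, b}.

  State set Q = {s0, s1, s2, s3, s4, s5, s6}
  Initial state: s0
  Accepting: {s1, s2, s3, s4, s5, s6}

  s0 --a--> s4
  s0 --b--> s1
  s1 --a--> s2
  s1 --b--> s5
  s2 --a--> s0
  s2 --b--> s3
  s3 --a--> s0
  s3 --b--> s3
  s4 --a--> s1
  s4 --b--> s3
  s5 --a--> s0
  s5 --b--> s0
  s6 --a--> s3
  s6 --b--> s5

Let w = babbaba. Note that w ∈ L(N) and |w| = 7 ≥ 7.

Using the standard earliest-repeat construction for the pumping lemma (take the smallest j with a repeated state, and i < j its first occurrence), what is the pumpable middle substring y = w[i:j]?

Run of N on w = b a b b a b a:
  step 0: s0  (start)
  step 1: s1  (read b: s0→s1)
  step 2: s2  (read a: s1→s2)
  step 3: s3  (read b: s2→s3)
  step 4: s3  (read b: s3→s3)   ← first repeat (s3 seen earlier)
  step 5: s0  (read a: s3→s0)
  step 6: s1  (read b: s0→s1)
  step 7: s2  (read a: s1→s2)

So i = 3, j = 4, giving x = w[0:3] = bab, y = w[3:4] = b, z = w[4:7] = aba.
Check: |xy| = 4 ≤ 7 and |y| = 1 ≥ 1. Reading y takes N from s3 back to s3, so every xyⁱz is accepted.

b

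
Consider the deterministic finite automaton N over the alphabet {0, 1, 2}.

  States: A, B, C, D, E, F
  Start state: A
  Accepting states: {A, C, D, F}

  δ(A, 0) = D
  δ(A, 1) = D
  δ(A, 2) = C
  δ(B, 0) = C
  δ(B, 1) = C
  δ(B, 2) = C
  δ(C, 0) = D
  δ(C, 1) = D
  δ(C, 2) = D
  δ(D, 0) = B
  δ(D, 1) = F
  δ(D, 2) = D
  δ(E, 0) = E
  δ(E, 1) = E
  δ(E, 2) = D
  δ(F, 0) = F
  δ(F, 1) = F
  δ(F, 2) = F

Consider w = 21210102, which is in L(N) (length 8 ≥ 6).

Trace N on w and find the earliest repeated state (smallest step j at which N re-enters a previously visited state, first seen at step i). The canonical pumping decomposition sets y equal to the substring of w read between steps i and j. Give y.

Run of N on w = 2 1 2 1 0 1 0 2:
  step 0: A  (start)
  step 1: C  (read 2: A→C)
  step 2: D  (read 1: C→D)
  step 3: D  (read 2: D→D)   ← first repeat (D seen earlier)
  step 4: F  (read 1: D→F)
  step 5: F  (read 0: F→F)
  step 6: F  (read 1: F→F)
  step 7: F  (read 0: F→F)
  step 8: F  (read 2: F→F)

So i = 2, j = 3, giving x = w[0:2] = 21, y = w[2:3] = 2, z = w[3:8] = 10102.
Check: |xy| = 3 ≤ 6 and |y| = 1 ≥ 1. Reading y takes N from D back to D, so every xyⁱz is accepted.

2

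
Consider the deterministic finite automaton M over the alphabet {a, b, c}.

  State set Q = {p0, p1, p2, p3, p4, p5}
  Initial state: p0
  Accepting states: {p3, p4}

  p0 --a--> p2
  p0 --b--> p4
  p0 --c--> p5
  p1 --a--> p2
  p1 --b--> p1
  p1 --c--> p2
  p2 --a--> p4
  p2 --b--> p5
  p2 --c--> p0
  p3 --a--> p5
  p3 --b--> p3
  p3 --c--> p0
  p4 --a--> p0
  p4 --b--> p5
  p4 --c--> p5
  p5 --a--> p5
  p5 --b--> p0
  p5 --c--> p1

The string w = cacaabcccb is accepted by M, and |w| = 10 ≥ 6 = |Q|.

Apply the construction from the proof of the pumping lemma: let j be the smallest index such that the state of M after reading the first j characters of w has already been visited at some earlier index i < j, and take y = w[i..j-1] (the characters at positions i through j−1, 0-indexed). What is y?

a

Run of M on w = c a c a a b c c c b:
  step 0: p0  (start)
  step 1: p5  (read c: p0→p5)
  step 2: p5  (read a: p5→p5)   ← first repeat (p5 seen earlier)
  step 3: p1  (read c: p5→p1)
  step 4: p2  (read a: p1→p2)
  step 5: p4  (read a: p2→p4)
  step 6: p5  (read b: p4→p5)
  step 7: p1  (read c: p5→p1)
  step 8: p2  (read c: p1→p2)
  step 9: p0  (read c: p2→p0)
  step 10: p4  (read b: p0→p4)

So i = 1, j = 2, giving x = w[0:1] = c, y = w[1:2] = a, z = w[2:10] = caabcccb.
Check: |xy| = 2 ≤ 6 and |y| = 1 ≥ 1. Reading y takes M from p5 back to p5, so every xyⁱz is accepted.
The DFA has 6 states, so the proof of the pumping lemma guarantees a repeated state among the first 6+1 visited; the segment between the two visits is the pumpable y.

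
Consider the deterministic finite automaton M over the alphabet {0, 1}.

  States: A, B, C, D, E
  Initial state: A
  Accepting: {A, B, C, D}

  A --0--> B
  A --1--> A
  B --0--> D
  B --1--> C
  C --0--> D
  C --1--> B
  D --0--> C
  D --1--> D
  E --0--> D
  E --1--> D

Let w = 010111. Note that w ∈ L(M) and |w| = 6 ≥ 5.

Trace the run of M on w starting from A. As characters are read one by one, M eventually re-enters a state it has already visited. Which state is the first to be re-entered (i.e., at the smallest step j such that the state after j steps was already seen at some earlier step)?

State sequence: A -0-> B -1-> C -0-> D -1-> D -1-> D -1-> D
First repeat at step 4: D was already visited.

The earliest repeat is at step j = 4: M is in D, which it already visited at step i = 3.

D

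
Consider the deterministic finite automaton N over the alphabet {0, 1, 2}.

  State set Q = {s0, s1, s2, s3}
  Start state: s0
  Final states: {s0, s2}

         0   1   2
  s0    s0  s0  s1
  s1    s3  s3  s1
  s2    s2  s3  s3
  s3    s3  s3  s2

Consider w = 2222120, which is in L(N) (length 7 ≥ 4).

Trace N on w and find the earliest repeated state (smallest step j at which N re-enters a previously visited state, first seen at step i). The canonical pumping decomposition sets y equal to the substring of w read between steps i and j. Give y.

2

State sequence: s0 -2-> s1 -2-> s1 -2-> s1 -2-> s1 -1-> s3 -2-> s2 -0-> s2
First repeat at step 2: s1 was already visited.

So i = 1, j = 2, giving x = w[0:1] = 2, y = w[1:2] = 2, z = w[2:7] = 22120.
Check: |xy| = 2 ≤ 4 and |y| = 1 ≥ 1. Reading y takes N from s1 back to s1, so every xyⁱz is accepted.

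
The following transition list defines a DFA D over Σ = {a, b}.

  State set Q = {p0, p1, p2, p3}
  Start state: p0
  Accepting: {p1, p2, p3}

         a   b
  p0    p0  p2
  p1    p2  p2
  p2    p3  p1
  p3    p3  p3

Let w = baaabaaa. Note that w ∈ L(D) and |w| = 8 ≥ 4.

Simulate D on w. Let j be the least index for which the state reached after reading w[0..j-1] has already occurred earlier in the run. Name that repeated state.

p3

Run of D on w = b a a a b a a a:
  step 0: p0  (start)
  step 1: p2  (read b: p0→p2)
  step 2: p3  (read a: p2→p3)
  step 3: p3  (read a: p3→p3)   ← first repeat (p3 seen earlier)
  step 4: p3  (read a: p3→p3)
  step 5: p3  (read b: p3→p3)
  step 6: p3  (read a: p3→p3)
  step 7: p3  (read a: p3→p3)
  step 8: p3  (read a: p3→p3)

The earliest repeat is at step j = 3: D is in p3, which it already visited at step i = 2.
Pumping length from the standard proof: p = 4 (the number of states). The repeated state found above gives |xy| = j ≤ 4 and |y| = j − i ≥ 1.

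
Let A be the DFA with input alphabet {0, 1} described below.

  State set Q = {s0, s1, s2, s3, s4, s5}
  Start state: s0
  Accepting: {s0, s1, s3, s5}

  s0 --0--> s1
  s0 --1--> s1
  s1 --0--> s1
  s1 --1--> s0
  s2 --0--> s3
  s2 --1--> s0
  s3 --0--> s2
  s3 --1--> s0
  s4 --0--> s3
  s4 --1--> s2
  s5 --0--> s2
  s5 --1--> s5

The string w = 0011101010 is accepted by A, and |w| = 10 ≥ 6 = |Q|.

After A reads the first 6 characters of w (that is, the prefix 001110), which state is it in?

s1

State sequence: s0 -0-> s1 -0-> s1 -1-> s0 -1-> s1 -1-> s0 -0-> s1

After reading 6 characters, A is in state s1.
(This kind of state-tracing is the core of the pumping-lemma construction: with 6 states, pigeonhole forces a repeat within the first 6 steps.)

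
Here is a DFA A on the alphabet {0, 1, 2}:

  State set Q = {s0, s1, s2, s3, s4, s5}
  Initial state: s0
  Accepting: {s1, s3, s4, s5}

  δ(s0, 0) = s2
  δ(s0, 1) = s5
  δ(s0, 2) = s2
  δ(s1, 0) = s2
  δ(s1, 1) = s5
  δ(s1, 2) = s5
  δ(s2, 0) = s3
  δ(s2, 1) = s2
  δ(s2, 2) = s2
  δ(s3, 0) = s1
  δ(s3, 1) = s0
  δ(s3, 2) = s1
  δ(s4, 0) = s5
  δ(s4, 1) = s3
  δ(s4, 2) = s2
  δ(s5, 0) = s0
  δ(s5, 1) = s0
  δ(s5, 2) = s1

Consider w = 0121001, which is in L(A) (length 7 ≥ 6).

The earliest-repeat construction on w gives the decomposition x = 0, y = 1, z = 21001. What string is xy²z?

xy^2z = 0·1·1·21001 = 01121001.
Reading y = 1 takes A from s2 back to s2, so after x·y·y the machine is still in s2, and z then leads to the accepting state s5. Hence 01121001 ∈ L(A).

01121001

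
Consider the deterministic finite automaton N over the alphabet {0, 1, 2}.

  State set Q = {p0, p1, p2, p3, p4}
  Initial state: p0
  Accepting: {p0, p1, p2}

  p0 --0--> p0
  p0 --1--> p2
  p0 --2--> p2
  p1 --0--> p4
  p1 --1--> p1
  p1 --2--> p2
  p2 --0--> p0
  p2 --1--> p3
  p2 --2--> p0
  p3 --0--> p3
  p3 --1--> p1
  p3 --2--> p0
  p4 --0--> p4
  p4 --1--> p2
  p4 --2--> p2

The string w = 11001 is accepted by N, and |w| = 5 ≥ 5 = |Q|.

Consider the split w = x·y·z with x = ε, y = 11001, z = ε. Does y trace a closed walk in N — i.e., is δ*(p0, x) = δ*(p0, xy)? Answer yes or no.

State sequence: p0 -1-> p2 -1-> p3 -0-> p3 -0-> p3 -1-> p1

After x (step 0): p0. After xy (step 5): p1.
They differ (p0 ≠ p1), so y is not a cycle from the state after x; this split is not the one the pumping-lemma construction produces, and pumping y need not keep the string in L(N).

no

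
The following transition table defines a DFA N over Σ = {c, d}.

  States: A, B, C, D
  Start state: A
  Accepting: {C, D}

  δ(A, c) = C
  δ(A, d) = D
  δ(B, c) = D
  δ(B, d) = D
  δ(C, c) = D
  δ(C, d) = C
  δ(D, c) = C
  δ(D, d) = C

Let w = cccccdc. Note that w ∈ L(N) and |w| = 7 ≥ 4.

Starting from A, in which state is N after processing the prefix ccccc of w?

Run of N on the first 5 characters of w = c c c c c:
  step 0: A  (start)
  step 1: C  (read c: A→C)
  step 2: D  (read c: C→D)
  step 3: C  (read c: D→C)
  step 4: D  (read c: C→D)
  step 5: C  (read c: D→C)

After reading 5 characters, N is in state C.

C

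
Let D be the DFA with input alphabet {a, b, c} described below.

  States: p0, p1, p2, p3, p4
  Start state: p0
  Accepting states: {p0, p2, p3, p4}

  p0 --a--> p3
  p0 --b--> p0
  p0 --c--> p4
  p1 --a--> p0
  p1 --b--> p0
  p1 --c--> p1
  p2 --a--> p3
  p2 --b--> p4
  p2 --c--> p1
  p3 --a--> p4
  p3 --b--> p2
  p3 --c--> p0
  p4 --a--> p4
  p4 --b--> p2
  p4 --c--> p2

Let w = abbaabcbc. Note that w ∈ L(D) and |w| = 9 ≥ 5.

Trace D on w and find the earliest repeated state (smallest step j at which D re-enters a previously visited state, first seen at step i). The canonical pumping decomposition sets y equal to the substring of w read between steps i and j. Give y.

a

State sequence: p0 -a-> p3 -b-> p2 -b-> p4 -a-> p4 -a-> p4 -b-> p2 -c-> p1 -b-> p0 -c-> p4
First repeat at step 4: p4 was already visited.

So i = 3, j = 4, giving x = w[0:3] = abb, y = w[3:4] = a, z = w[4:9] = abcbc.
Check: |xy| = 4 ≤ 5 and |y| = 1 ≥ 1. Reading y takes D from p4 back to p4, so every xyⁱz is accepted.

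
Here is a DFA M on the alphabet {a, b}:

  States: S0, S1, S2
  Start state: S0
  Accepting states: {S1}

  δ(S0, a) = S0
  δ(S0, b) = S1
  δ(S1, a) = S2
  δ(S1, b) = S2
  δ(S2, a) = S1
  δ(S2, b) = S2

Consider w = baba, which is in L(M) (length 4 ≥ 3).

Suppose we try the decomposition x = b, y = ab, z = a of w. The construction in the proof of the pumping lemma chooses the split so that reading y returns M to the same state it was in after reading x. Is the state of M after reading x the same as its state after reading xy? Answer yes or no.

no

State sequence: S0 -b-> S1 -a-> S2 -b-> S2

After x (step 1): S1. After xy (step 3): S2.
They differ (S1 ≠ S2), so y is not a cycle from the state after x; this split is not the one the pumping-lemma construction produces, and pumping y need not keep the string in L(M).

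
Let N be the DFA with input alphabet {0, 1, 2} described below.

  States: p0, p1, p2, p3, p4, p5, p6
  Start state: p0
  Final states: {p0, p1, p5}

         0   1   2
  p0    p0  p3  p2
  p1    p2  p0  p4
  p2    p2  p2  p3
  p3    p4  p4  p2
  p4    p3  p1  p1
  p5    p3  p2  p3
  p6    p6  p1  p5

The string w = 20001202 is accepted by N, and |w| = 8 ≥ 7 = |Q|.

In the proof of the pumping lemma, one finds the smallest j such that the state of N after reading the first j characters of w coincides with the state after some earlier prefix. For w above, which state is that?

Run of N on w = 2 0 0 0 1 2 0 2:
  step 0: p0  (start)
  step 1: p2  (read 2: p0→p2)
  step 2: p2  (read 0: p2→p2)   ← first repeat (p2 seen earlier)
  step 3: p2  (read 0: p2→p2)
  step 4: p2  (read 0: p2→p2)
  step 5: p2  (read 1: p2→p2)
  step 6: p3  (read 2: p2→p3)
  step 7: p4  (read 0: p3→p4)
  step 8: p1  (read 2: p4→p1)

The earliest repeat is at step j = 2: N is in p2, which it already visited at step i = 1.

p2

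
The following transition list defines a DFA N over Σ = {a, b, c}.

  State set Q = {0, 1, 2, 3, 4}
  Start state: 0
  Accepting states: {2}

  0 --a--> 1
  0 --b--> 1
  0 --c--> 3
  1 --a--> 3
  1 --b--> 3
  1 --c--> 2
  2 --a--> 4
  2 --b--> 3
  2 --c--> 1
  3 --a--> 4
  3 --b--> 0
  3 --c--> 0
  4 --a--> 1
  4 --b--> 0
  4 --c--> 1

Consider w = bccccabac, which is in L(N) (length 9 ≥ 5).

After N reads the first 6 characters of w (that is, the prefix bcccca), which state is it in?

State sequence: 0 -b-> 1 -c-> 2 -c-> 1 -c-> 2 -c-> 1 -a-> 3

After reading 6 characters, N is in state 3.
(This kind of state-tracing is the core of the pumping-lemma construction: with 5 states, pigeonhole forces a repeat within the first 5 steps.)

3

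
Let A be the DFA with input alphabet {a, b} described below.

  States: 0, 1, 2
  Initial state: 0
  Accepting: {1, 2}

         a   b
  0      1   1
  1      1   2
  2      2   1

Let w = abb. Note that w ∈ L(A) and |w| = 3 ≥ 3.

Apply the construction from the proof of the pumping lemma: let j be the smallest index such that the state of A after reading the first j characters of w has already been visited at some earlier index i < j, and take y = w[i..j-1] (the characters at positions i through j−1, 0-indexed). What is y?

State sequence: 0 -a-> 1 -b-> 2 -b-> 1
First repeat at step 3: 1 was already visited.

So i = 1, j = 3, giving x = w[0:1] = a, y = w[1:3] = bb, z = w[3:3] = ε.
Check: |xy| = 3 ≤ 3 and |y| = 2 ≥ 1. Reading y takes A from 1 back to 1, so every xyⁱz is accepted.

bb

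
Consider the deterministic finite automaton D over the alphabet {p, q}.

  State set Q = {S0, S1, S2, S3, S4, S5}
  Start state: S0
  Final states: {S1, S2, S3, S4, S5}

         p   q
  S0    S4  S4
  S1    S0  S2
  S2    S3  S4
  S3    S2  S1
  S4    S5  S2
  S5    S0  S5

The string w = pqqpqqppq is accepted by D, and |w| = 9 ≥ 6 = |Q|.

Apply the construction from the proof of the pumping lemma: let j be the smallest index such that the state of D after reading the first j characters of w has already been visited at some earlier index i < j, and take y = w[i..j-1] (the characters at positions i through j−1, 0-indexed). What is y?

qq

State sequence: S0 -p-> S4 -q-> S2 -q-> S4 -p-> S5 -q-> S5 -q-> S5 -p-> S0 -p-> S4 -q-> S2
First repeat at step 3: S4 was already visited.

So i = 1, j = 3, giving x = w[0:1] = p, y = w[1:3] = qq, z = w[3:9] = pqqppq.
Check: |xy| = 3 ≤ 6 and |y| = 2 ≥ 1. Reading y takes D from S4 back to S4, so every xyⁱz is accepted.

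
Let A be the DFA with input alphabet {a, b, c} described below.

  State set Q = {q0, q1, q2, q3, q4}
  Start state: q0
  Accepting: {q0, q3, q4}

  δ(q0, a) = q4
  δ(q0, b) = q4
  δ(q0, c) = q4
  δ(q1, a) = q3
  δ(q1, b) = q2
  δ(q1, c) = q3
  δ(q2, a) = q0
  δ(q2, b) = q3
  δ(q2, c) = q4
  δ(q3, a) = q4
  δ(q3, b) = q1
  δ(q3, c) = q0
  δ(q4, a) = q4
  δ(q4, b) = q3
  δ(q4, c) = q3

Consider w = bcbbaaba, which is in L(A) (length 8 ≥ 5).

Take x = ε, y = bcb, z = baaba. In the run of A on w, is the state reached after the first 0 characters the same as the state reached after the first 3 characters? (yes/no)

State sequence: q0 -b-> q4 -c-> q3 -b-> q1

After x (step 0): q0. After xy (step 3): q1.
They differ (q0 ≠ q1), so y is not a cycle from the state after x; this split is not the one the pumping-lemma construction produces, and pumping y need not keep the string in L(A).

no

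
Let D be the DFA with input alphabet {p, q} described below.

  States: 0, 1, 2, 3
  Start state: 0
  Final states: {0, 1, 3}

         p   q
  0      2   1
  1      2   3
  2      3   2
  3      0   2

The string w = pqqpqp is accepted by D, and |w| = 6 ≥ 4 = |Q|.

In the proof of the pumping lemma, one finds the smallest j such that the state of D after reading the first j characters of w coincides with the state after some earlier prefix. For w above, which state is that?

2

State sequence: 0 -p-> 2 -q-> 2 -q-> 2 -p-> 3 -q-> 2 -p-> 3
First repeat at step 2: 2 was already visited.

The earliest repeat is at step j = 2: D is in 2, which it already visited at step i = 1.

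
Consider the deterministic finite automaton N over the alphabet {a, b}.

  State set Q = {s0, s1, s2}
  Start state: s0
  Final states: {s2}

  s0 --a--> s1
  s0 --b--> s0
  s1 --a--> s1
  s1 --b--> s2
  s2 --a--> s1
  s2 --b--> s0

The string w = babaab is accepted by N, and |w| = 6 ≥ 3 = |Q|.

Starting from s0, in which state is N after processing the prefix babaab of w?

Run of N on the first 6 characters of w = b a b a a b:
  step 0: s0  (start)
  step 1: s0  (read b: s0→s0)
  step 2: s1  (read a: s0→s1)
  step 3: s2  (read b: s1→s2)
  step 4: s1  (read a: s2→s1)
  step 5: s1  (read a: s1→s1)
  step 6: s2  (read b: s1→s2)

After reading 6 characters, N is in state s2.

s2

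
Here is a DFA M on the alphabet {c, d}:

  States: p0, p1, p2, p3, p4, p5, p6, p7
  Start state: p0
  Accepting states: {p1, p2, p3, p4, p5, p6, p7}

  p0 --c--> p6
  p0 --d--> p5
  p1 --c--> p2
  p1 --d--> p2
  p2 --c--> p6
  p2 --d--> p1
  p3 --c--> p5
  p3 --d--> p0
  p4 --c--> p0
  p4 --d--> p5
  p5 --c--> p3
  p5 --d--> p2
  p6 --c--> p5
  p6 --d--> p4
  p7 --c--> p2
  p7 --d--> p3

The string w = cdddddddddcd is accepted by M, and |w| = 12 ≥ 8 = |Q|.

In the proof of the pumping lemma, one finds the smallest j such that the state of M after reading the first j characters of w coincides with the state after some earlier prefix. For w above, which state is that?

State sequence: p0 -c-> p6 -d-> p4 -d-> p5 -d-> p2 -d-> p1 -d-> p2 -d-> p1 -d-> p2 -d-> p1 -d-> p2 -c-> p6 -d-> p4
First repeat at step 6: p2 was already visited.

The earliest repeat is at step j = 6: M is in p2, which it already visited at step i = 4.

p2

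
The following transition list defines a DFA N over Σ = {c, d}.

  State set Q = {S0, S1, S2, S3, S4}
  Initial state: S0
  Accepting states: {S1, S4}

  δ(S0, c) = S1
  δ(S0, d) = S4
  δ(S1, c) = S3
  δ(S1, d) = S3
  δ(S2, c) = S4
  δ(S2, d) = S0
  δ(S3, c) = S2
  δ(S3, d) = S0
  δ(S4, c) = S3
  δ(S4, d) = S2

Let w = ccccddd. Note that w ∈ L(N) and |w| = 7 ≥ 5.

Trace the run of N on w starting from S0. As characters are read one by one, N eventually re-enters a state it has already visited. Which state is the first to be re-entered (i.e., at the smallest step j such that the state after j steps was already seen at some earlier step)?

Run of N on w = c c c c d d d:
  step 0: S0  (start)
  step 1: S1  (read c: S0→S1)
  step 2: S3  (read c: S1→S3)
  step 3: S2  (read c: S3→S2)
  step 4: S4  (read c: S2→S4)
  step 5: S2  (read d: S4→S2)   ← first repeat (S2 seen earlier)
  step 6: S0  (read d: S2→S0)
  step 7: S4  (read d: S0→S4)

The earliest repeat is at step j = 5: N is in S2, which it already visited at step i = 3.
The DFA has 5 states, so the proof of the pumping lemma guarantees a repeated state among the first 5+1 visited; the segment between the two visits is the pumpable y.

S2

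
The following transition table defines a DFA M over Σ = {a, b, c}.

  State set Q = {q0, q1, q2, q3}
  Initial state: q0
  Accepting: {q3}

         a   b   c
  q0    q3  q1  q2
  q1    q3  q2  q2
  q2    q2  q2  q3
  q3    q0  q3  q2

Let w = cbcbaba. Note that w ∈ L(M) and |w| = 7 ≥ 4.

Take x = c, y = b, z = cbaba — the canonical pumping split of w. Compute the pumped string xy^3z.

xy^3z = c·b·b·b·cbaba = cbbbcbaba.
Reading y = b takes M from q2 back to q2, so after x·y·y·y the machine is still in q2, and z then leads to the accepting state q3. Hence cbbbcbaba ∈ L(M).

cbbbcbaba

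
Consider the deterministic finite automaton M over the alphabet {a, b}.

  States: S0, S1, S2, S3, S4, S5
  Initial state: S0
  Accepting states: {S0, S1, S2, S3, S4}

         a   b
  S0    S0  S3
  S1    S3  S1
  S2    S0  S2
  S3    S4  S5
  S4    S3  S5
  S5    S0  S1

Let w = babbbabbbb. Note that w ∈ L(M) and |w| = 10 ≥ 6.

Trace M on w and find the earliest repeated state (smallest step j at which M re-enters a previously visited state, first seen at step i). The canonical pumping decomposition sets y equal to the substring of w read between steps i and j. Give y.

State sequence: S0 -b-> S3 -a-> S4 -b-> S5 -b-> S1 -b-> S1 -a-> S3 -b-> S5 -b-> S1 -b-> S1 -b-> S1
First repeat at step 5: S1 was already visited.

So i = 4, j = 5, giving x = w[0:4] = babb, y = w[4:5] = b, z = w[5:10] = abbbb.
Check: |xy| = 5 ≤ 6 and |y| = 1 ≥ 1. Reading y takes M from S1 back to S1, so every xyⁱz is accepted.

b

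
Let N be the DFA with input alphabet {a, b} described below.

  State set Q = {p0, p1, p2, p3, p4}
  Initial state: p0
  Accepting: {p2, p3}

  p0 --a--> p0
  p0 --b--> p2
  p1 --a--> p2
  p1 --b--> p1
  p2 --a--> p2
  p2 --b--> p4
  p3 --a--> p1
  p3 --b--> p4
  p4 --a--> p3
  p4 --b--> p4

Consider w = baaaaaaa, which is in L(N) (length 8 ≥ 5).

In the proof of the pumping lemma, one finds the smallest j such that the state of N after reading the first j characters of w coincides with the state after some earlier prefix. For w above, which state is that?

State sequence: p0 -b-> p2 -a-> p2 -a-> p2 -a-> p2 -a-> p2 -a-> p2 -a-> p2 -a-> p2
First repeat at step 2: p2 was already visited.

The earliest repeat is at step j = 2: N is in p2, which it already visited at step i = 1.
Since N has 5 states, any run of length ≥ 5 visits 5+1 states, so by pigeonhole some state repeats within the first 5 steps — that repeat gives the pumpable loop.

p2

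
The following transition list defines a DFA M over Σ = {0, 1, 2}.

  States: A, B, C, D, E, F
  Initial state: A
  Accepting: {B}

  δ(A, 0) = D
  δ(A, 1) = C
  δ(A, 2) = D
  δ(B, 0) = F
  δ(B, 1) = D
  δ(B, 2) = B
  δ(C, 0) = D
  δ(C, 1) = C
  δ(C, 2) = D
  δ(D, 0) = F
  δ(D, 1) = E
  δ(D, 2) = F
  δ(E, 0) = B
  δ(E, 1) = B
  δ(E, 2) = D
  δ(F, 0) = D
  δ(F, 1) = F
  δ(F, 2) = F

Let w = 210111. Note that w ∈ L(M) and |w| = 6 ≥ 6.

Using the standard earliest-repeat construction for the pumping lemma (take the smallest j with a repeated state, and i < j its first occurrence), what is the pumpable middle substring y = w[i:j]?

Run of M on w = 2 1 0 1 1 1:
  step 0: A  (start)
  step 1: D  (read 2: A→D)
  step 2: E  (read 1: D→E)
  step 3: B  (read 0: E→B)
  step 4: D  (read 1: B→D)   ← first repeat (D seen earlier)
  step 5: E  (read 1: D→E)
  step 6: B  (read 1: E→B)

So i = 1, j = 4, giving x = w[0:1] = 2, y = w[1:4] = 101, z = w[4:6] = 11.
Check: |xy| = 4 ≤ 6 and |y| = 3 ≥ 1. Reading y takes M from D back to D, so every xyⁱz is accepted.

101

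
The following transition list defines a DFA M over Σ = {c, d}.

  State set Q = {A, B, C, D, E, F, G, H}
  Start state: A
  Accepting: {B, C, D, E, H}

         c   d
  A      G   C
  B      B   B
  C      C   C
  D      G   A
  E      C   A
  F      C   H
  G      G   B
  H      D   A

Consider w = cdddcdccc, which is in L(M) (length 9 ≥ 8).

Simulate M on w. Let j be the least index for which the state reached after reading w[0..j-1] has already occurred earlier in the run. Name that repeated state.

State sequence: A -c-> G -d-> B -d-> B -d-> B -c-> B -d-> B -c-> B -c-> B -c-> B
First repeat at step 3: B was already visited.

The earliest repeat is at step j = 3: M is in B, which it already visited at step i = 2.
With |Q| = 8, pigeonhole forces a state repeat no later than step 8; the substring read between the first and second visits to that state can be pumped.

B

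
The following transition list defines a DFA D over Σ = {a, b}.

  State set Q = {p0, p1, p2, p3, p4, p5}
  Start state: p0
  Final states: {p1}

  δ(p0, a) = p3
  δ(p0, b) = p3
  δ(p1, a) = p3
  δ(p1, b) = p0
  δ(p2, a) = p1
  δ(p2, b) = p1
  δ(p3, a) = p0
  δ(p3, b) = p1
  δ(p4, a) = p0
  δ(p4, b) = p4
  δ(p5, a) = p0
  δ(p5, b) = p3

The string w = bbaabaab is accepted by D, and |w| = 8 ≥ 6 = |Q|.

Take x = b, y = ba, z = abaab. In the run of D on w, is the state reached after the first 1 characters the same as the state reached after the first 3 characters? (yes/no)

yes

State sequence: p0 -b-> p3 -b-> p1 -a-> p3

After x (step 1): p3. After xy (step 3): p3.
They match, so y = ba drives D around a cycle from p3 back to itself; pumping y any number of times keeps D in p3 before reading z, and xyⁱz ∈ L(D) for every i ≥ 0.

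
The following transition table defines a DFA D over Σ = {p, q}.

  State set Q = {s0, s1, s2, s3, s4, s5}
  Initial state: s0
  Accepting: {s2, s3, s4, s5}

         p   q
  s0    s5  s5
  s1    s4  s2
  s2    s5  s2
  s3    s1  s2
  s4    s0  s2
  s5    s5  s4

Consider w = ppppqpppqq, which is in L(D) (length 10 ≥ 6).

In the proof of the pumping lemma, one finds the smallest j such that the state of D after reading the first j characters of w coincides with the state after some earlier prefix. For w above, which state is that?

s5

Run of D on w = p p p p q p p p q q:
  step 0: s0  (start)
  step 1: s5  (read p: s0→s5)
  step 2: s5  (read p: s5→s5)   ← first repeat (s5 seen earlier)
  step 3: s5  (read p: s5→s5)
  step 4: s5  (read p: s5→s5)
  step 5: s4  (read q: s5→s4)
  step 6: s0  (read p: s4→s0)
  step 7: s5  (read p: s0→s5)
  step 8: s5  (read p: s5→s5)
  step 9: s4  (read q: s5→s4)
  step 10: s2  (read q: s4→s2)

The earliest repeat is at step j = 2: D is in s5, which it already visited at step i = 1.
Pumping length from the standard proof: p = 6 (the number of states). The repeated state found above gives |xy| = j ≤ 6 and |y| = j − i ≥ 1.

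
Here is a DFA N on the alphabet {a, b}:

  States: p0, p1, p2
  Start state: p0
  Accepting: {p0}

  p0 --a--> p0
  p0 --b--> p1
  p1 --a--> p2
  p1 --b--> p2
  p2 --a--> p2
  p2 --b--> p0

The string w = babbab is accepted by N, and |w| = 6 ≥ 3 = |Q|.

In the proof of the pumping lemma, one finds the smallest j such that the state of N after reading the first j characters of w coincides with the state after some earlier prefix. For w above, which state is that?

Run of N on w = b a b b a b:
  step 0: p0  (start)
  step 1: p1  (read b: p0→p1)
  step 2: p2  (read a: p1→p2)
  step 3: p0  (read b: p2→p0)   ← first repeat (p0 seen earlier)
  step 4: p1  (read b: p0→p1)
  step 5: p2  (read a: p1→p2)
  step 6: p0  (read b: p2→p0)

The earliest repeat is at step j = 3: N is in p0, which it already visited at step i = 0.
Pumping length from the standard proof: p = 3 (the number of states). The repeated state found above gives |xy| = j ≤ 3 and |y| = j − i ≥ 1.

p0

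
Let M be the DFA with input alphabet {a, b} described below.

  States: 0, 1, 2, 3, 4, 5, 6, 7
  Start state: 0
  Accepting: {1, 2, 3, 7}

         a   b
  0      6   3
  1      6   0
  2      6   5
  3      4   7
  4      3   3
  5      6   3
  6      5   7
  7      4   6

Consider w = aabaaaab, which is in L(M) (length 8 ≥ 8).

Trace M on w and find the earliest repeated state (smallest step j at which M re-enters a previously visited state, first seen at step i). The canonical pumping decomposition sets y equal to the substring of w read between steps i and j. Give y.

State sequence: 0 -a-> 6 -a-> 5 -b-> 3 -a-> 4 -a-> 3 -a-> 4 -a-> 3 -b-> 7
First repeat at step 5: 3 was already visited.

So i = 3, j = 5, giving x = w[0:3] = aab, y = w[3:5] = aa, z = w[5:8] = aab.
Check: |xy| = 5 ≤ 8 and |y| = 2 ≥ 1. Reading y takes M from 3 back to 3, so every xyⁱz is accepted.
Since M has 8 states, any run of length ≥ 8 visits 8+1 states, so by pigeonhole some state repeats within the first 8 steps — that repeat gives the pumpable loop.

aa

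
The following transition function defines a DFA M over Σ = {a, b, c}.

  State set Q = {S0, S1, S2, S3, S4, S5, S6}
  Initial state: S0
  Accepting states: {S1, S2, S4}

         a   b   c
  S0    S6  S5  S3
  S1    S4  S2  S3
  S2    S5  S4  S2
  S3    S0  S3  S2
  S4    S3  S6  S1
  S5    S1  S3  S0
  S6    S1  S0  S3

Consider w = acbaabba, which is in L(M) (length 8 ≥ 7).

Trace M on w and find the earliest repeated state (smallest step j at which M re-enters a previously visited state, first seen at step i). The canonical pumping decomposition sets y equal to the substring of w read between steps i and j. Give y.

State sequence: S0 -a-> S6 -c-> S3 -b-> S3 -a-> S0 -a-> S6 -b-> S0 -b-> S5 -a-> S1
First repeat at step 3: S3 was already visited.

So i = 2, j = 3, giving x = w[0:2] = ac, y = w[2:3] = b, z = w[3:8] = aabba.
Check: |xy| = 3 ≤ 7 and |y| = 1 ≥ 1. Reading y takes M from S3 back to S3, so every xyⁱz is accepted.

b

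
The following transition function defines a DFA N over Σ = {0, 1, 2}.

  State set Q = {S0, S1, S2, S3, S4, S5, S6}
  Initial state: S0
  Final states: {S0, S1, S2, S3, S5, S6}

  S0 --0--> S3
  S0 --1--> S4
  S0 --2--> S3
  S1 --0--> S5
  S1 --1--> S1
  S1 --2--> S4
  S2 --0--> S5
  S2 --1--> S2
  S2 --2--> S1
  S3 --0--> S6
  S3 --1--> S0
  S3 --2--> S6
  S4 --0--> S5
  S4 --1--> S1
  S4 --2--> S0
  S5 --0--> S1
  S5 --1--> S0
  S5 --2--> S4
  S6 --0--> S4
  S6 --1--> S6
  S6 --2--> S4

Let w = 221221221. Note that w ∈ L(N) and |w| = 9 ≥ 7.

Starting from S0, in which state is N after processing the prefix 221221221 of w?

Run of N on the first 9 characters of w = 2 2 1 2 2 1 2 2 1:
  step 0: S0  (start)
  step 1: S3  (read 2: S0→S3)
  step 2: S6  (read 2: S3→S6)
  step 3: S6  (read 1: S6→S6)
  step 4: S4  (read 2: S6→S4)
  step 5: S0  (read 2: S4→S0)
  step 6: S4  (read 1: S0→S4)
  step 7: S0  (read 2: S4→S0)
  step 8: S3  (read 2: S0→S3)
  step 9: S0  (read 1: S3→S0)

After reading 9 characters, N is in state S0.

S0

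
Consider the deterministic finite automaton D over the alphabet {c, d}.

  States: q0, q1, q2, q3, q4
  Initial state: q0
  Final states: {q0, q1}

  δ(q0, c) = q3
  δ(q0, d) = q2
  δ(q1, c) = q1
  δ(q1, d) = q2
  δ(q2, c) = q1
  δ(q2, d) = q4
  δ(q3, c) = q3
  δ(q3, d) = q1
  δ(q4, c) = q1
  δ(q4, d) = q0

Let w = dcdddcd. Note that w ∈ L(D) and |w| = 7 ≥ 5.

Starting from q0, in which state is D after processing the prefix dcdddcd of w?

Run of D on the first 7 characters of w = d c d d d c d:
  step 0: q0  (start)
  step 1: q2  (read d: q0→q2)
  step 2: q1  (read c: q2→q1)
  step 3: q2  (read d: q1→q2)
  step 4: q4  (read d: q2→q4)
  step 5: q0  (read d: q4→q0)
  step 6: q3  (read c: q0→q3)
  step 7: q1  (read d: q3→q1)

After reading 7 characters, D is in state q1.
(This kind of state-tracing is the core of the pumping-lemma construction: with 5 states, pigeonhole forces a repeat within the first 5 steps.)

q1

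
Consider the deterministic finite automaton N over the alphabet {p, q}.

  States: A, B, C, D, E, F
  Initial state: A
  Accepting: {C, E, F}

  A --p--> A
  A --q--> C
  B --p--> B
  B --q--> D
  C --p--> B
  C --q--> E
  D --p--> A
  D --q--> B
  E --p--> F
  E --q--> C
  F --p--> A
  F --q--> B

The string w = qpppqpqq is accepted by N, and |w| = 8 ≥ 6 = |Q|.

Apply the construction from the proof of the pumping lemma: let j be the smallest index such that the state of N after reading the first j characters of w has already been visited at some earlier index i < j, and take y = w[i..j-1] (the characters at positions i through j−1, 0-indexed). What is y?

State sequence: A -q-> C -p-> B -p-> B -p-> B -q-> D -p-> A -q-> C -q-> E
First repeat at step 3: B was already visited.

So i = 2, j = 3, giving x = w[0:2] = qp, y = w[2:3] = p, z = w[3:8] = pqpqq.
Check: |xy| = 3 ≤ 6 and |y| = 1 ≥ 1. Reading y takes N from B back to B, so every xyⁱz is accepted.

p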